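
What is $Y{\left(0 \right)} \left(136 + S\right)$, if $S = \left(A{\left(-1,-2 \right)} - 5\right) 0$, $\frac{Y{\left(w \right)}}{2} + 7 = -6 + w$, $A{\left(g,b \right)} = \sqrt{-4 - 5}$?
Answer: $-3536$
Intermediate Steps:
$A{\left(g,b \right)} = 3 i$ ($A{\left(g,b \right)} = \sqrt{-9} = 3 i$)
$Y{\left(w \right)} = -26 + 2 w$ ($Y{\left(w \right)} = -14 + 2 \left(-6 + w\right) = -14 + \left(-12 + 2 w\right) = -26 + 2 w$)
$S = 0$ ($S = \left(3 i - 5\right) 0 = \left(-5 + 3 i\right) 0 = 0$)
$Y{\left(0 \right)} \left(136 + S\right) = \left(-26 + 2 \cdot 0\right) \left(136 + 0\right) = \left(-26 + 0\right) 136 = \left(-26\right) 136 = -3536$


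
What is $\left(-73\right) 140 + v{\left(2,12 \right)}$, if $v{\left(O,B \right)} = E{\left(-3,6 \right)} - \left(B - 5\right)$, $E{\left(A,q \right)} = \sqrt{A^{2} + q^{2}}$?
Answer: $-10227 + 3 \sqrt{5} \approx -10220.0$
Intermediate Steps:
$v{\left(O,B \right)} = 5 - B + 3 \sqrt{5}$ ($v{\left(O,B \right)} = \sqrt{\left(-3\right)^{2} + 6^{2}} - \left(B - 5\right) = \sqrt{9 + 36} - \left(B - 5\right) = \sqrt{45} - \left(-5 + B\right) = 3 \sqrt{5} - \left(-5 + B\right) = 5 - B + 3 \sqrt{5}$)
$\left(-73\right) 140 + v{\left(2,12 \right)} = \left(-73\right) 140 + \left(5 - 12 + 3 \sqrt{5}\right) = -10220 + \left(5 - 12 + 3 \sqrt{5}\right) = -10220 - \left(7 - 3 \sqrt{5}\right) = -10227 + 3 \sqrt{5}$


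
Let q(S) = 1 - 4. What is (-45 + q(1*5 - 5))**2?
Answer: 2304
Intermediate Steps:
q(S) = -3
(-45 + q(1*5 - 5))**2 = (-45 - 3)**2 = (-48)**2 = 2304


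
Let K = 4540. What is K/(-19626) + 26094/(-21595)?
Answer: -305081072/211911735 ≈ -1.4397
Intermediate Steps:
K/(-19626) + 26094/(-21595) = 4540/(-19626) + 26094/(-21595) = 4540*(-1/19626) + 26094*(-1/21595) = -2270/9813 - 26094/21595 = -305081072/211911735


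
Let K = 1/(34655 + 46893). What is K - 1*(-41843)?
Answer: 3412212965/81548 ≈ 41843.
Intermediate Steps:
K = 1/81548 ≈ 1.2263e-5
K - 1*(-41843) = 1/81548 - 1*(-41843) = 1/81548 + 41843 = 3412212965/81548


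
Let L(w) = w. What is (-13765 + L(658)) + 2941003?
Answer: 2927896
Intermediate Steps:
(-13765 + L(658)) + 2941003 = (-13765 + 658) + 2941003 = -13107 + 2941003 = 2927896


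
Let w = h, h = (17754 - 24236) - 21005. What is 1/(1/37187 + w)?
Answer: -37187/1022159068 ≈ -3.6381e-5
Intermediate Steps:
h = -27487 (h = -6482 - 21005 = -27487)
w = -27487
1/(1/37187 + w) = 1/(1/37187 - 27487) = 1/(-1022159068/37187) = -37187/1022159068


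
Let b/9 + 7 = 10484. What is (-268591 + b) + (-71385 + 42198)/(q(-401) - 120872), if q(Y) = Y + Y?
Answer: -7069168555/40558 ≈ -1.7430e+5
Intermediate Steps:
q(Y) = 2*Y
b = 94293 (b = -63 + 9*10484 = -63 + 94356 = 94293)
(-268591 + b) + (-71385 + 42198)/(q(-401) - 120872) = (-268591 + 94293) + (-71385 + 42198)/(2*(-401) - 120872) = -174298 - 29187/(-802 - 120872) = -174298 - 29187/(-121674) = -174298 - 29187*(-1/121674) = -174298 + 9729/40558 = -7069168555/40558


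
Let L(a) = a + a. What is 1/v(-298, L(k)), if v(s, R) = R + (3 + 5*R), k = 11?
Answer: 1/135 ≈ 0.0074074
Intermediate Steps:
L(a) = 2*a
v(s, R) = 3 + 6*R
1/v(-298, L(k)) = 1/(3 + 6*(2*11)) = 1/(3 + 6*22) = 1/(3 + 132) = 1/135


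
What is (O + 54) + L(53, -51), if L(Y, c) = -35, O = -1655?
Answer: -1636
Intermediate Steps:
(O + 54) + L(53, -51) = (-1655 + 54) - 35 = -1601 - 35 = -1636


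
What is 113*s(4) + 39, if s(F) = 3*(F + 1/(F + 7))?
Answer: 15684/11 ≈ 1425.8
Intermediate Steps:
s(F) = 3*F + 3/(7 + F) (s(F) = 3*(F + 1/(7 + F)) = 3*F + 3/(7 + F))
113*s(4) + 39 = 113*(3*(1 + 4² + 7*4)/(7 + 4)) + 39 = 113*(3*(1 + 16 + 28)/11) + 39 = 113*(3*(1/11)*45) + 39 = 113*(135/11) + 39 = 15255/11 + 39 = 15684/11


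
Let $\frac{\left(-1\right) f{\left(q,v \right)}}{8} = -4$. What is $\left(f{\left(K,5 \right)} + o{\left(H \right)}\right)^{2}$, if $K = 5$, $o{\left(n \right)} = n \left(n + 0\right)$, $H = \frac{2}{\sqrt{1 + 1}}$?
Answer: $1156$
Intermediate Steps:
$H = \sqrt{2}$ ($H = \frac{2}{\sqrt{2}} = 2 \frac{\sqrt{2}}{2} = \sqrt{2} \approx 1.4142$)
$o{\left(n \right)} = n^{2}$ ($o{\left(n \right)} = n n = n^{2}$)
$f{\left(q,v \right)} = 32$ ($f{\left(q,v \right)} = \left(-8\right) \left(-4\right) = 32$)
$\left(f{\left(K,5 \right)} + o{\left(H \right)}\right)^{2} = \left(32 + \left(\sqrt{2}\right)^{2}\right)^{2} = \left(32 + 2\right)^{2} = 34^{2} = 1156$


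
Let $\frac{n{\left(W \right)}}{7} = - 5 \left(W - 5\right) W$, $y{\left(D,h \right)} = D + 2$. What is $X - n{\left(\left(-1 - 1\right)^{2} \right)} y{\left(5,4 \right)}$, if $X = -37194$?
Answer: $-38174$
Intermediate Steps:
$y{\left(D,h \right)} = 2 + D$
$n{\left(W \right)} = 7 W \left(25 - 5 W\right)$ ($n{\left(W \right)} = 7 - 5 \left(W - 5\right) W = 7 - 5 \left(-5 + W\right) W = 7 \left(25 - 5 W\right) W = 7 W \left(25 - 5 W\right)$)
$X - n{\left(\left(-1 - 1\right)^{2} \right)} y{\left(5,4 \right)} = -37194 - 35 \left(-1 - 1\right)^{2} \left(5 - \left(-1 - 1\right)^{2}\right) \left(2 + 5\right) = -37194 - 35 \left(-2\right)^{2} \left(5 - \left(-2\right)^{2}\right) 7 = -37194 - 35 \cdot 4 \left(5 - 4\right) 7 = -37194 - 35 \cdot 4 \cdot 1 \cdot 7 = -37194 - 140 \cdot 7 = -37194 - 980 = -38174$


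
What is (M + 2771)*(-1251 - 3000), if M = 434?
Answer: -13624455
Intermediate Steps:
(M + 2771)*(-1251 - 3000) = (434 + 2771)*(-1251 - 3000) = 3205*(-4251) = -13624455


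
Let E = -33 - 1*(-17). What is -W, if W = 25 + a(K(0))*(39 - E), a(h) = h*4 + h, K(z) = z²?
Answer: -25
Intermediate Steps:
E = -16 (E = -33 + 17 = -16)
a(h) = 5*h (a(h) = 4*h + h = 5*h)
W = 25 (W = 25 + (5*0²)*(39 - 1*(-16)) = 25 + (5*0)*(39 + 16) = 25 + 0*55 = 25 + 0 = 25)
-W = -1*25 = -25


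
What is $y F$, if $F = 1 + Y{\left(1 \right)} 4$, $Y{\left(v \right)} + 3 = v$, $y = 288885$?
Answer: $-2022195$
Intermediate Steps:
$Y{\left(v \right)} = -3 + v$
$F = -7$ ($F = 1 + \left(-3 + 1\right) 4 = 1 - 8 = -7$)
$y F = 288885 \left(-7\right) = -2022195$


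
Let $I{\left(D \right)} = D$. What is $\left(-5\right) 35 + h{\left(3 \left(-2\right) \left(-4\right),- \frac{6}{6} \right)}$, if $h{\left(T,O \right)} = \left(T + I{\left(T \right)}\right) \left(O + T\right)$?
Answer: $929$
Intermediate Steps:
$h{\left(T,O \right)} = 2 T \left(O + T\right)$ ($h{\left(T,O \right)} = \left(T + T\right) \left(O + T\right) = 2 T \left(O + T\right)$)
$\left(-5\right) 35 + h{\left(3 \left(-2\right) \left(-4\right),- \frac{6}{6} \right)} = \left(-5\right) 35 + 2 \cdot 3 \left(-2\right) \left(-4\right) \left(- \frac{6}{6} + 3 \left(-2\right) \left(-4\right)\right) = -175 + 2 \left(\left(-6\right) \left(-4\right)\right) \left(\left(-6\right) \frac{1}{6} - -24\right) = -175 + 2 \cdot 24 \left(-1 + 24\right) = -175 + 2 \cdot 24 \cdot 23 = -175 + 1104 = 929$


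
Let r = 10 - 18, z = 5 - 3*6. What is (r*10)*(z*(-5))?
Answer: -5200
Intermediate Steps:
z = -13 (z = 5 - 18 = -13)
r = -8
(r*10)*(z*(-5)) = (-8*10)*(-13*(-5)) = -80*65 = -5200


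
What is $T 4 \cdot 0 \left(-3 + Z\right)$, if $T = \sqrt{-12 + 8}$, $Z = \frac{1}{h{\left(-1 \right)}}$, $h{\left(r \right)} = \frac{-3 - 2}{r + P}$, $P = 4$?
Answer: $0$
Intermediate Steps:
$h{\left(r \right)} = - \frac{5}{4 + r}$ ($h{\left(r \right)} = \frac{-3 - 2}{r + 4} = - \frac{5}{4 + r}$)
$Z = - \frac{3}{5}$ ($Z = \frac{1}{\left(-5\right) \frac{1}{4 - 1}} = \frac{1}{\left(-5\right) \frac{1}{3}} = \frac{1}{- \frac{5}{3}} = - \frac{3}{5} \approx -0.6$)
$T = 2 i$ ($T = \sqrt{-4} = 2 i \approx 2.0 i$)
$T 4 \cdot 0 \left(-3 + Z\right) = 2 i 4 \cdot 0 \left(-3 - \frac{3}{5}\right) = 8 i 0 \left(- \frac{18}{5}\right) = 8 i 0 = 0$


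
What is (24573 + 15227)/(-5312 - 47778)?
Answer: -3980/5309 ≈ -0.74967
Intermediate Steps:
(24573 + 15227)/(-5312 - 47778) = 39800/(-53090) = 39800*(-1/53090) = -3980/5309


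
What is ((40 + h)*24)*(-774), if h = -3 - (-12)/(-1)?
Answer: -464400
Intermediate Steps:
h = -15 (h = -3 - (-12)*(-1) = -3 - 1*12 = -3 - 12 = -15)
((40 + h)*24)*(-774) = ((40 - 15)*24)*(-774) = (25*24)*(-774) = 600*(-774) = -464400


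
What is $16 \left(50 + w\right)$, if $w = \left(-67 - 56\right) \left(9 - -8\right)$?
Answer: $-32656$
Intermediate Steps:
$w = -2091$ ($w = - 123 \left(9 + \left(-14 + 22\right)\right) = - 123 \left(9 + 8\right) = \left(-123\right) 17 = -2091$)
$16 \left(50 + w\right) = 16 \left(50 - 2091\right) = 16 \left(-2041\right) = -32656$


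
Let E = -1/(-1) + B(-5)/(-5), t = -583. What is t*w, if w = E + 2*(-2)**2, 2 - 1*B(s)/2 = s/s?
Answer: -25069/5 ≈ -5013.8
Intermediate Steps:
B(s) = 2 (B(s) = 4 - 2*s/s = 4 - 2*1 = 4 - 2 = 2)
E = 3/5 (E = -1/(-1) + 2/(-5) = -1*(-1) + 2*(-1/5) = 1 - 2/5 = 3/5 ≈ 0.60000)
w = 43/5 (w = 3/5 + 2*(-2)**2 = 3/5 + 2*4 = 3/5 + 8 = 43/5 ≈ 8.6000)
t*w = -583*43/5 = -25069/5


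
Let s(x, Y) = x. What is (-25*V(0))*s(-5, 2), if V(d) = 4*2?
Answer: 1000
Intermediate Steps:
V(d) = 8
(-25*V(0))*s(-5, 2) = -25*8*(-5) = -200*(-5) = 1000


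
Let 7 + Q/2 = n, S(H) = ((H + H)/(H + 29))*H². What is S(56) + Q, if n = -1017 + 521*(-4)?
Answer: -177128/85 ≈ -2083.9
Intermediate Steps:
S(H) = 2*H³/(29 + H) (S(H) = ((2*H)/(29 + H))*H² = (2*H/(29 + H))*H² = 2*H³/(29 + H))
n = -3101 (n = -1017 - 2084 = -3101)
Q = -6216 (Q = -14 + 2*(-3101) = -14 - 6202 = -6216)
S(56) + Q = 2*56³/(29 + 56) - 6216 = 2*175616/85 - 6216 = 2*175616*(1/85) - 6216 = 351232/85 - 6216 = -177128/85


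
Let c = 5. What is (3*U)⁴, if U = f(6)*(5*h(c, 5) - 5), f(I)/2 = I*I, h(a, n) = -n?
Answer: 1763193692160000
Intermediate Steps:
f(I) = 2*I² (f(I) = 2*(I*I) = 2*I²)
U = -2160 (U = (2*6²)*(5*(-1*5) - 5) = (2*36)*(5*(-5) - 5) = 72*(-25 - 5) = 72*(-30) = -2160)
(3*U)⁴ = (3*(-2160))⁴ = (-6480)⁴ = 1763193692160000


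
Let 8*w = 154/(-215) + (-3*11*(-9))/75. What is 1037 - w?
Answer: 8914713/8600 ≈ 1036.6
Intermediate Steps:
w = 3487/8600 (w = (154/(-215) + (-3*11*(-9))/75)/8 = (154*(-1/215) - 33*(-9)*(1/75))/8 = (-154/215 + 297*(1/75))/8 = (-154/215 + 99/25)/8 = (1/8)*(3487/1075) = 3487/8600 ≈ 0.40547)
1037 - w = 1037 - 1*3487/8600 = 1037 - 3487/8600 = 8914713/8600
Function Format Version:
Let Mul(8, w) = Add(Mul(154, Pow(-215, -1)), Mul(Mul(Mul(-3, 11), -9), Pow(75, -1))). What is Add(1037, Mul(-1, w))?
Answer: Rational(8914713, 8600) ≈ 1036.6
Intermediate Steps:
w = Rational(3487, 8600) (w = Mul(Rational(1, 8), Add(Mul(154, Pow(-215, -1)), Mul(Mul(Mul(-3, 11), -9), Pow(75, -1)))) = Mul(Rational(1, 8), Add(Mul(154, Rational(-1, 215)), Mul(Mul(-33, -9), Rational(1, 75)))) = Mul(Rational(1, 8), Add(Rational(-154, 215), Mul(297, Rational(1, 75)))) = Mul(Rational(1, 8), Add(Rational(-154, 215), Rational(99, 25))) = Mul(Rational(1, 8), Rational(3487, 1075)) = Rational(3487, 8600) ≈ 0.40547)
Add(1037, Mul(-1, w)) = Add(1037, Mul(-1, Rational(3487, 8600))) = Add(1037, Rational(-3487, 8600)) = Rational(8914713, 8600)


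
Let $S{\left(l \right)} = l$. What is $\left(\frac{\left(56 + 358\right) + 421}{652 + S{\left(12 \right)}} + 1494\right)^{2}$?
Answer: $\frac{985753108201}{440896} \approx 2.2358 \cdot 10^{6}$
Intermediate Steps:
$\left(\frac{\left(56 + 358\right) + 421}{652 + S{\left(12 \right)}} + 1494\right)^{2} = \left(\frac{\left(56 + 358\right) + 421}{652 + 12} + 1494\right)^{2} = \left(\frac{414 + 421}{664} + 1494\right)^{2} = \left(835 \cdot \frac{1}{664} + 1494\right)^{2} = \left(\frac{835}{664} + 1494\right)^{2} = \left(\frac{992851}{664}\right)^{2} = \frac{985753108201}{440896}$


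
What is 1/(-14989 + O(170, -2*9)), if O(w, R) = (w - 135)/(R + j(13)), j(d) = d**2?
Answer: -151/2263304 ≈ -6.6717e-5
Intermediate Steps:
O(w, R) = (-135 + w)/(169 + R) (O(w, R) = (w - 135)/(R + 13**2) = (-135 + w)/(R + 169) = (-135 + w)/(169 + R))
1/(-14989 + O(170, -2*9)) = 1/(-14989 + (-135 + 170)/(169 - 2*9)) = 1/(-14989 + 35/(169 - 18)) = 1/(-14989 + 35/151) = 1/(-2263304/151) = -151/2263304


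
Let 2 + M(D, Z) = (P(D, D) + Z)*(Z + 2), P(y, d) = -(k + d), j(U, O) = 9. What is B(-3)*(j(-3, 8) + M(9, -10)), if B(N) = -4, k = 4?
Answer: -764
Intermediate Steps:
P(y, d) = -4 - d (P(y, d) = -(4 + d) = -4 - d)
M(D, Z) = -2 + (2 + Z)*(-4 + Z - D) (M(D, Z) = -2 + ((-4 - D) + Z)*(Z + 2) = -2 + (-4 + Z - D)*(2 + Z) = -2 + (2 + Z)*(-4 + Z - D))
B(-3)*(j(-3, 8) + M(9, -10)) = -4*(9 + (-10 + (-10)² - 2*9 - 2*(-10) - 1*9*(-10))) = -4*(9 + (-10 + 100 - 18 + 20 + 90)) = -4*(9 + 182) = -4*191 = -764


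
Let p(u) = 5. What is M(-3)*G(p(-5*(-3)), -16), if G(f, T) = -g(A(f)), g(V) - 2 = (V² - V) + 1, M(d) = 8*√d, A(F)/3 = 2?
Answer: -264*I*√3 ≈ -457.26*I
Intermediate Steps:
A(F) = 6 (A(F) = 3*2 = 6)
g(V) = 3 + V² - V (g(V) = 2 + ((V² - V) + 1) = 2 + (1 + V² - V) = 3 + V² - V)
G(f, T) = -33 (G(f, T) = -(3 + 6² - 1*6) = -(3 + 36 - 6) = -1*33 = -33)
M(-3)*G(p(-5*(-3)), -16) = (8*√(-3))*(-33) = (8*(I*√3))*(-33) = (8*I*√3)*(-33) = -264*I*√3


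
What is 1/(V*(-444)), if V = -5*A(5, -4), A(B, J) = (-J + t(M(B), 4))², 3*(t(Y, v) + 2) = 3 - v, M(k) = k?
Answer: 3/18500 ≈ 0.00016216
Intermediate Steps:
t(Y, v) = -1 - v/3 (t(Y, v) = -2 + (3 - v)/3 = -2 + (1 - v/3) = -1 - v/3)
A(B, J) = (-7/3 - J)² (A(B, J) = (-J + (-1 - ⅓*4))² = (-J + (-1 - 4/3))² = (-J - 7/3)² = (-7/3 - J)²)
V = -125/9 (V = -5*(7 + 3*(-4))²/9 = -5*(7 - 12)²/9 = -5*(-5)²/9 = -5*25/9 = -125/9 ≈ -13.889)
1/(V*(-444)) = 1/(-125/9*(-444)) = 1/(18500/3) = 3/18500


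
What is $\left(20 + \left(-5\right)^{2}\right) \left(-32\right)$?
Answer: $-1440$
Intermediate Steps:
$\left(20 + \left(-5\right)^{2}\right) \left(-32\right) = \left(20 + 25\right) \left(-32\right) = 45 \left(-32\right) = -1440$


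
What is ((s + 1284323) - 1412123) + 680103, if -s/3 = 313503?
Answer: -388206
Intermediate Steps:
s = -940509 (s = -3*313503 = -940509)
((s + 1284323) - 1412123) + 680103 = ((-940509 + 1284323) - 1412123) + 680103 = (343814 - 1412123) + 680103 = -1068309 + 680103 = -388206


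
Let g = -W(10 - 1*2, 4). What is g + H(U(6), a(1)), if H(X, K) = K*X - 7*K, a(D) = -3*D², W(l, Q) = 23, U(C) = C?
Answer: -20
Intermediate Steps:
g = -23 (g = -1*23 = -23)
H(X, K) = -7*K + K*X
g + H(U(6), a(1)) = -23 + (-3*1²)*(-7 + 6) = -23 - 3*1*(-1) = -23 - 3*(-1) = -23 + 3 = -20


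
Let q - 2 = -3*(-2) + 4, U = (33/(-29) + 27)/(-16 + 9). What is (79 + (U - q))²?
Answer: 165148201/41209 ≈ 4007.6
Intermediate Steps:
U = -750/203 (U = (33*(-1/29) + 27)/(-7) = (-33/29 + 27)*(-⅐) = (750/29)*(-⅐) = -750/203 ≈ -3.6946)
q = 12 (q = 2 + (-3*(-2) + 4) = 2 + (6 + 4) = 2 + 10 = 12)
(79 + (U - q))² = (79 + (-750/203 - 1*12))² = (79 + (-750/203 - 12))² = (79 - 3186/203)² = (12851/203)² = 165148201/41209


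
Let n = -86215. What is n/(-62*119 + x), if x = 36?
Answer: 86215/7342 ≈ 11.743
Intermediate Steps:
n/(-62*119 + x) = -86215/(-62*119 + 36) = -86215/(-7378 + 36) = -86215/(-7342) = -86215*(-1/7342) = 86215/7342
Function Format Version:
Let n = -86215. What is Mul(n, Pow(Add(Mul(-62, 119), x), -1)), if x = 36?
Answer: Rational(86215, 7342) ≈ 11.743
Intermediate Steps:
Mul(n, Pow(Add(Mul(-62, 119), x), -1)) = Mul(-86215, Pow(Add(Mul(-62, 119), 36), -1)) = Mul(-86215, Pow(Add(-7378, 36), -1)) = Mul(-86215, Pow(-7342, -1)) = Mul(-86215, Rational(-1, 7342)) = Rational(86215, 7342)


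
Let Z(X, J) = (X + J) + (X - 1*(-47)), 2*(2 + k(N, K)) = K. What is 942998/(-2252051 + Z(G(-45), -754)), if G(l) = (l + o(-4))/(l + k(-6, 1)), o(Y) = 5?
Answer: -43849407/104753167 ≈ -0.41860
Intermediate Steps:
k(N, K) = -2 + K/2
G(l) = (5 + l)/(-3/2 + l) (G(l) = (l + 5)/(l + (-2 + (1/2)*1)) = (5 + l)/(l + (-2 + 1/2)) = (5 + l)/(l - 3/2) = (5 + l)/(-3/2 + l))
Z(X, J) = 47 + J + 2*X (Z(X, J) = (J + X) + (X + 47) = (J + X) + (47 + X) = 47 + J + 2*X)
942998/(-2252051 + Z(G(-45), -754)) = 942998/(-2252051 + (47 - 754 + 2*(2*(5 - 45)/(-3 + 2*(-45))))) = 942998/(-2252051 + (47 - 754 + 2*(2*(-40)/(-3 - 90)))) = 942998/(-2252051 + (47 - 754 + 2*(2*(-40)/(-93)))) = 942998/(-2252051 + (47 - 754 + 2*(2*(-1/93)*(-40)))) = 942998/(-2252051 + (47 - 754 + 2*(80/93))) = 942998/(-2252051 + (47 - 754 + 160/93)) = 942998/(-2252051 - 65591/93) = 942998/(-209506334/93) = 942998*(-93/209506334) = -43849407/104753167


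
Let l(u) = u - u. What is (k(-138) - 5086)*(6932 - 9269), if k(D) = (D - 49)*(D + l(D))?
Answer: -48422640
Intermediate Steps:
l(u) = 0
k(D) = D*(-49 + D) (k(D) = (D - 49)*(D + 0) = (-49 + D)*D = D*(-49 + D))
(k(-138) - 5086)*(6932 - 9269) = (-138*(-49 - 138) - 5086)*(6932 - 9269) = (-138*(-187) - 5086)*(-2337) = (25806 - 5086)*(-2337) = 20720*(-2337) = -48422640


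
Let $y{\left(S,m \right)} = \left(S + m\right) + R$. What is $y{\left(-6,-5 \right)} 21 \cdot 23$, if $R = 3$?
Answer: $-3864$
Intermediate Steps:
$y{\left(S,m \right)} = 3 + S + m$ ($y{\left(S,m \right)} = \left(S + m\right) + 3 = 3 + S + m$)
$y{\left(-6,-5 \right)} 21 \cdot 23 = \left(3 - 6 - 5\right) 21 \cdot 23 = \left(-8\right) 21 \cdot 23 = \left(-168\right) 23 = -3864$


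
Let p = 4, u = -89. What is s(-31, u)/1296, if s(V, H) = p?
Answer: 1/324 ≈ 0.0030864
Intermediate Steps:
s(V, H) = 4
s(-31, u)/1296 = 4/1296 = 4*(1/1296) = 1/324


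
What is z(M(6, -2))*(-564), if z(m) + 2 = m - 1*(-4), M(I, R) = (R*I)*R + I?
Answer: -18048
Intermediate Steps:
M(I, R) = I + I*R**2 (M(I, R) = (I*R)*R + I = I*R**2 + I = I + I*R**2)
z(m) = 2 + m (z(m) = -2 + (m - 1*(-4)) = -2 + (m + 4) = -2 + (4 + m) = 2 + m)
z(M(6, -2))*(-564) = (2 + 6*(1 + (-2)**2))*(-564) = (2 + 6*(1 + 4))*(-564) = (2 + 6*5)*(-564) = (2 + 30)*(-564) = 32*(-564) = -18048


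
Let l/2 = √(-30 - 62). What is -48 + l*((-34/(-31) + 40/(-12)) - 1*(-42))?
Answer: -48 + 14792*I*√23/93 ≈ -48.0 + 762.79*I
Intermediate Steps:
l = 4*I*√23 (l = 2*√(-30 - 62) = 2*√(-92) = 2*(2*I*√23) = 4*I*√23 ≈ 19.183*I)
-48 + l*((-34/(-31) + 40/(-12)) - 1*(-42)) = -48 + (4*I*√23)*((-34/(-31) + 40/(-12)) - 1*(-42)) = -48 + (4*I*√23)*((-34*(-1/31) + 40*(-1/12)) + 42) = -48 + (4*I*√23)*((34/31 - 10/3) + 42) = -48 + (4*I*√23)*(-208/93 + 42) = -48 + (4*I*√23)*(3698/93) = -48 + 14792*I*√23/93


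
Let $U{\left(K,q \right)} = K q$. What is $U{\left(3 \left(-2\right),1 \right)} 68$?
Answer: $-408$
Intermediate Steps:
$U{\left(3 \left(-2\right),1 \right)} 68 = 3 \left(-2\right) 1 \cdot 68 = \left(-6\right) 1 \cdot 68 = \left(-6\right) 68 = -408$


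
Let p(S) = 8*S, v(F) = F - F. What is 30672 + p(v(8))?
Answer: 30672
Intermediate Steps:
v(F) = 0
30672 + p(v(8)) = 30672 + 8*0 = 30672 + 0 = 30672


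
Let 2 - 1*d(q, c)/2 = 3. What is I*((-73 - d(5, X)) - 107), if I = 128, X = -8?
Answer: -22784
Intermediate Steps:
d(q, c) = -2 (d(q, c) = 4 - 2*3 = 4 - 6 = -2)
I*((-73 - d(5, X)) - 107) = 128*((-73 - 1*(-2)) - 107) = 128*((-73 + 2) - 107) = 128*(-71 - 107) = 128*(-178) = -22784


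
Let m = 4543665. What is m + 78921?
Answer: 4622586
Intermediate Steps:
m + 78921 = 4543665 + 78921 = 4622586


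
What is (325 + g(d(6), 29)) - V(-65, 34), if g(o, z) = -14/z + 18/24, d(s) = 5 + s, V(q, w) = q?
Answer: 45271/116 ≈ 390.27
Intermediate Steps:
g(o, z) = 3/4 - 14/z (g(o, z) = -14/z + 18*(1/24) = -14/z + 3/4 = 3/4 - 14/z)
(325 + g(d(6), 29)) - V(-65, 34) = (325 + (3/4 - 14/29)) - 1*(-65) = (325 + (3/4 - 14*1/29)) + 65 = (325 + (3/4 - 14/29)) + 65 = (325 + 31/116) + 65 = 37731/116 + 65 = 45271/116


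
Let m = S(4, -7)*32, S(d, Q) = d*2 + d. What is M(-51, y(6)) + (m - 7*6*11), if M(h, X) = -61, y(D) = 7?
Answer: -139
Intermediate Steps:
S(d, Q) = 3*d (S(d, Q) = 2*d + d = 3*d)
m = 384 (m = (3*4)*32 = 12*32 = 384)
M(-51, y(6)) + (m - 7*6*11) = -61 + (384 - 7*6*11) = -61 + (384 - 42*11) = -61 + (384 - 1*462) = -61 + (384 - 462) = -61 - 78 = -139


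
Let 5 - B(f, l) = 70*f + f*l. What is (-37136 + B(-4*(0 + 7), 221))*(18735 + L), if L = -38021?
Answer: 558966138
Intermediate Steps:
B(f, l) = 5 - 70*f - f*l (B(f, l) = 5 - (70*f + f*l) = 5 + (-70*f - f*l) = 5 - 70*f - f*l)
(-37136 + B(-4*(0 + 7), 221))*(18735 + L) = (-37136 + (5 - (-280)*(0 + 7) - 1*(-4*(0 + 7))*221))*(18735 - 38021) = (-37136 + (5 - (-280)*7 - 1*(-4*7)*221))*(-19286) = (-37136 + (5 - 70*(-28) - 1*(-28)*221))*(-19286) = (-37136 + (5 + 1960 + 6188))*(-19286) = (-37136 + 8153)*(-19286) = -28983*(-19286) = 558966138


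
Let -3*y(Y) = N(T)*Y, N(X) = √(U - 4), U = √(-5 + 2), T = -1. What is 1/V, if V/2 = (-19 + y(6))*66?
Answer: -1/(2508 + 264*√(-4 + I*√3)) ≈ -0.00036616 + 7.5434e-5*I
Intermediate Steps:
U = I*√3 (U = √(-3) = I*√3 ≈ 1.732*I)
N(X) = √(-4 + I*√3) (N(X) = √(I*√3 - 4) = √(-4 + I*√3))
y(Y) = -Y*√(-4 + I*√3)/3 (y(Y) = -√(-4 + I*√3)*Y/3 = -Y*√(-4 + I*√3)/3)
V = -2508 - 264*√(-4 + I*√3) (V = 2*((-19 - ⅓*6*√(-4 + I*√3))*66) = 2*((-19 - 2*√(-4 + I*√3))*66) = 2*(-1254 - 132*√(-4 + I*√3)) = -2508 - 264*√(-4 + I*√3) ≈ -2619.8 - 539.71*I)
1/V = 1/(-2508 - 264*√(-4 + I*√3))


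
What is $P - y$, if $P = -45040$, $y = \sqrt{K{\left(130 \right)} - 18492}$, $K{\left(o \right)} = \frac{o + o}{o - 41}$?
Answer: $-45040 - \frac{2 i \sqrt{36612998}}{89} \approx -45040.0 - 135.97 i$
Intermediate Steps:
$K{\left(o \right)} = \frac{2 o}{-41 + o}$
$y = \frac{2 i \sqrt{36612998}}{89}$ ($y = \sqrt{2 \cdot 130 \frac{1}{-41 + 130} - 18492} = \sqrt{2 \cdot 130 \cdot \frac{1}{89} - 18492} = \sqrt{\frac{260}{89} - 18492} = \sqrt{- \frac{1645528}{89}} = \frac{2 i \sqrt{36612998}}{89} \approx 135.97 i$)
$P - y = -45040 - \frac{2 i \sqrt{36612998}}{89}$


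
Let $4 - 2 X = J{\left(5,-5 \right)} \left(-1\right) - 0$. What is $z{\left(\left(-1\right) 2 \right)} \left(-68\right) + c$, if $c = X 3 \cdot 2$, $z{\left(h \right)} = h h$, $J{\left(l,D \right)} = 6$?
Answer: $-242$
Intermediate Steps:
$X = 5$ ($X = 2 - \frac{6 \left(-1\right) - 0}{2} = 2 - \frac{-6 + 0}{2} = 2 - -3 = 2 + 3 = 5$)
$z{\left(h \right)} = h^{2}$
$c = 30$ ($c = 5 \cdot 3 \cdot 2 = 5 \cdot 6 = 30$)
$z{\left(\left(-1\right) 2 \right)} \left(-68\right) + c = \left(\left(-1\right) 2\right)^{2} \left(-68\right) + 30 = \left(-2\right)^{2} \left(-68\right) + 30 = 4 \left(-68\right) + 30 = -272 + 30 = -242$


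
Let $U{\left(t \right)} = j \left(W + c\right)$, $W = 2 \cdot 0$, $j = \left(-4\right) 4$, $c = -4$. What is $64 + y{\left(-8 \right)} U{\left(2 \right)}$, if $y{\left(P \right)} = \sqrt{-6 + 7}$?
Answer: $128$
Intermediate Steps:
$j = -16$
$W = 0$
$y{\left(P \right)} = 1$ ($y{\left(P \right)} = \sqrt{1} = 1$)
$U{\left(t \right)} = 64$ ($U{\left(t \right)} = - 16 \left(0 - 4\right) = \left(-16\right) \left(-4\right) = 64$)
$64 + y{\left(-8 \right)} U{\left(2 \right)} = 64 + 1 \cdot 64 = 64 + 64 = 128$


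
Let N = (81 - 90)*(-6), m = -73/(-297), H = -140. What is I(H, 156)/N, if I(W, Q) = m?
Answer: 73/16038 ≈ 0.0045517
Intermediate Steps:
m = 73/297 (m = -73*(-1/297) = 73/297 ≈ 0.24579)
I(W, Q) = 73/297
N = 54 (N = -9*(-6) = 54)
I(H, 156)/N = (73/297)/54 = (73/297)*(1/54) = 73/16038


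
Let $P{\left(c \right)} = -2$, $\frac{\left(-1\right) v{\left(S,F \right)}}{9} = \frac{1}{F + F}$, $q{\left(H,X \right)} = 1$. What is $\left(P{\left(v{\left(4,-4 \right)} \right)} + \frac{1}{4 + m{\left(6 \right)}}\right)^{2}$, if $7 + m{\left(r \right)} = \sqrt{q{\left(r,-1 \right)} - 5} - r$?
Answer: $\frac{32037}{7225} + \frac{716 i}{7225} \approx 4.4342 + 0.0991 i$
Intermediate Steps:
$v{\left(S,F \right)} = - \frac{9}{2 F}$ ($v{\left(S,F \right)} = - \frac{9}{F + F} = - \frac{9}{2 F}$)
$m{\left(r \right)} = -7 - r + 2 i$ ($m{\left(r \right)} = -7 - \left(r - \sqrt{1 - 5}\right) = -7 - \left(r - 2 i\right) = -7 - r + 2 i$)
$\left(P{\left(v{\left(4,-4 \right)} \right)} + \frac{1}{4 + m{\left(6 \right)}}\right)^{2} = \left(-2 + \frac{1}{4 - \left(13 - 2 i\right)}\right)^{2} = \left(-2 + \frac{1}{-9 + 2 i}\right)^{2} = \left(-2 + \frac{-9 - 2 i}{85}\right)^{2}$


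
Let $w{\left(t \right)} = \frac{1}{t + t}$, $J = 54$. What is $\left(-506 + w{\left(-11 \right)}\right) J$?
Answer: $- \frac{300591}{11} \approx -27326.0$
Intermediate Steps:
$w{\left(t \right)} = \frac{1}{2 t}$
$\left(-506 + w{\left(-11 \right)}\right) J = \left(-506 + \frac{1}{2 \left(-11\right)}\right) 54 = \left(-506 + \frac{1}{2} \left(- \frac{1}{11}\right)\right) 54 = \left(-506 - \frac{1}{22}\right) 54 = \left(- \frac{11133}{22}\right) 54 = - \frac{300591}{11}$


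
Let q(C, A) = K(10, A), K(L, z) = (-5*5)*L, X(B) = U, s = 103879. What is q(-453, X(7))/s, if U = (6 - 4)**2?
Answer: -250/103879 ≈ -0.0024066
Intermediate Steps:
U = 4 (U = 2**2 = 4)
X(B) = 4
K(L, z) = -25*L
q(C, A) = -250 (q(C, A) = -25*10 = -250)
q(-453, X(7))/s = -250/103879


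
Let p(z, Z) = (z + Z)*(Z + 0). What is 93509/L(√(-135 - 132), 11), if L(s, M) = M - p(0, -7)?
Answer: -93509/38 ≈ -2460.8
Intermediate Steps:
p(z, Z) = Z*(Z + z) (p(z, Z) = (Z + z)*Z = Z*(Z + z))
L(s, M) = -49 + M (L(s, M) = M - (-7)*(-7 + 0) = M - (-7)*(-7) = M - 1*49 = M - 49 = -49 + M)
93509/L(√(-135 - 132), 11) = 93509/(-49 + 11) = 93509/(-38) = 93509*(-1/38) = -93509/38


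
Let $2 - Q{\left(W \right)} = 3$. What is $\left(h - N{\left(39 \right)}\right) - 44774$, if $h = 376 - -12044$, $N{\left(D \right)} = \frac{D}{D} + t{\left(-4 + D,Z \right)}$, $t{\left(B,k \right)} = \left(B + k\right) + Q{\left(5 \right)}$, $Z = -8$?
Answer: $-32381$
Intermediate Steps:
$Q{\left(W \right)} = -1$ ($Q{\left(W \right)} = 2 - 3 = -1$)
$t{\left(B,k \right)} = -1 + B + k$ ($t{\left(B,k \right)} = \left(B + k\right) - 1 = -1 + B + k$)
$N{\left(D \right)} = -12 + D$ ($N{\left(D \right)} = \frac{D}{D} - \left(13 - D\right) = 1 + \left(-13 + D\right) = -12 + D$)
$h = 12420$ ($h = 376 + 12044 = 12420$)
$\left(h - N{\left(39 \right)}\right) - 44774 = \left(12420 - \left(-12 + 39\right)\right) - 44774 = \left(12420 - 27\right) - 44774 = 12393 - 44774 = -32381$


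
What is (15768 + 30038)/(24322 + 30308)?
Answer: 22903/27315 ≈ 0.83848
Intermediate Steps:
(15768 + 30038)/(24322 + 30308) = 45806/54630 = 45806*(1/54630) = 22903/27315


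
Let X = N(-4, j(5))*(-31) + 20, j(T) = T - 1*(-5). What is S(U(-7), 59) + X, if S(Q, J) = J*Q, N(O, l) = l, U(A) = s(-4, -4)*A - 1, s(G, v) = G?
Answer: 1303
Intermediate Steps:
j(T) = 5 + T (j(T) = T + 5 = 5 + T)
U(A) = -1 - 4*A (U(A) = -4*A - 1 = -1 - 4*A)
X = -290 (X = (5 + 5)*(-31) + 20 = 10*(-31) + 20 = -310 + 20 = -290)
S(U(-7), 59) + X = 59*(-1 - 4*(-7)) - 290 = 59*(-1 + 28) - 290 = 59*27 - 290 = 1593 - 290 = 1303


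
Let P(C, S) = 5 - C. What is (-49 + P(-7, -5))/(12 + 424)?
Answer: -37/436 ≈ -0.084862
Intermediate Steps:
(-49 + P(-7, -5))/(12 + 424) = (-49 + (5 - 1*(-7)))/(12 + 424) = (-49 + (5 + 7))/436 = (-49 + 12)*(1/436) = -37*1/436 = -37/436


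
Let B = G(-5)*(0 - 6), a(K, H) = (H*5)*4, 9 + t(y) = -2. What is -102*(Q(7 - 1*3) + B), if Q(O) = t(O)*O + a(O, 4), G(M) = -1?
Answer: -4284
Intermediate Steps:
t(y) = -11 (t(y) = -9 - 2 = -11)
a(K, H) = 20*H (a(K, H) = (5*H)*4 = 20*H)
B = 6 (B = -(0 - 6) = -1*(-6) = 6)
Q(O) = 80 - 11*O (Q(O) = -11*O + 20*4 = -11*O + 80 = 80 - 11*O)
-102*(Q(7 - 1*3) + B) = -102*((80 - 11*(7 - 1*3)) + 6) = -102*((80 - 11*(7 - 3)) + 6) = -102*((80 - 11*4) + 6) = -102*((80 - 44) + 6) = -102*(36 + 6) = -102*42 = -4284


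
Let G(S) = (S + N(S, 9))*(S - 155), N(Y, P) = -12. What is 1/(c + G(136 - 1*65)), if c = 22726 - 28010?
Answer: -1/10240 ≈ -9.7656e-5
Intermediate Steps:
G(S) = (-155 + S)*(-12 + S) (G(S) = (S - 12)*(S - 155) = (-12 + S)*(-155 + S) = (-155 + S)*(-12 + S))
c = -5284
1/(c + G(136 - 1*65)) = 1/(-5284 + (1860 + (136 - 1*65)² - 167*(136 - 1*65))) = 1/(-5284 + (1860 + (136 - 65)² - 167*(136 - 65))) = 1/(-5284 + (1860 + 71² - 167*71)) = 1/(-5284 + (1860 + 5041 - 11857)) = 1/(-5284 - 4956) = 1/(-10240) = -1/10240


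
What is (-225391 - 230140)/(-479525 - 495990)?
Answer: 455531/975515 ≈ 0.46696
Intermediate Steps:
(-225391 - 230140)/(-479525 - 495990) = -455531/(-975515) = -455531*(-1/975515) = 455531/975515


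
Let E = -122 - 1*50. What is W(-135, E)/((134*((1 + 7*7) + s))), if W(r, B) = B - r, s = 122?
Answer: -37/23048 ≈ -0.0016053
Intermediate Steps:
E = -172 (E = -122 - 50 = -172)
W(-135, E)/((134*((1 + 7*7) + s))) = (-172 - 1*(-135))/((134*((1 + 7*7) + 122))) = (-172 + 135)/((134*((1 + 49) + 122))) = -37*1/(134*(50 + 122)) = -37/(134*172) = -37/23048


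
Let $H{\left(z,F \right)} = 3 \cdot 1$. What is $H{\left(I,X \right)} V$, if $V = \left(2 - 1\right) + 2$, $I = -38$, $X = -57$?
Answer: $9$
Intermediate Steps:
$V = 3$ ($V = 1 + 2 = 3$)
$H{\left(z,F \right)} = 3$
$H{\left(I,X \right)} V = 3 \cdot 3 = 9$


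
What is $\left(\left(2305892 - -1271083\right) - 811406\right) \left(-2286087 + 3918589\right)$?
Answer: $4514796923638$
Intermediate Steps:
$\left(\left(2305892 - -1271083\right) - 811406\right) \left(-2286087 + 3918589\right) = \left(\left(2305892 + 1271083\right) - 811406\right) 1632502 = \left(3576975 - 811406\right) 1632502 = 2765569 \cdot 1632502 = 4514796923638$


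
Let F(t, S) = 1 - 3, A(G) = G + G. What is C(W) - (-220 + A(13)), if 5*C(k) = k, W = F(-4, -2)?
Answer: 968/5 ≈ 193.60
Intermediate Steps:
A(G) = 2*G
F(t, S) = -2
W = -2
C(k) = k/5
C(W) - (-220 + A(13)) = (1/5)*(-2) - (-220 + 2*13) = -2/5 - (-220 + 26) = -2/5 - 1*(-194) = -2/5 + 194 = 968/5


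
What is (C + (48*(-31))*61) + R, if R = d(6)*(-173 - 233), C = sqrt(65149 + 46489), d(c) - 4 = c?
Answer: -94828 + sqrt(111638) ≈ -94494.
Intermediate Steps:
d(c) = 4 + c
C = sqrt(111638) ≈ 334.12
R = -4060 (R = (4 + 6)*(-173 - 233) = 10*(-406) = -4060)
(C + (48*(-31))*61) + R = (sqrt(111638) + (48*(-31))*61) - 4060 = (sqrt(111638) - 1488*61) - 4060 = (sqrt(111638) - 90768) - 4060 = (-90768 + sqrt(111638)) - 4060 = -94828 + sqrt(111638)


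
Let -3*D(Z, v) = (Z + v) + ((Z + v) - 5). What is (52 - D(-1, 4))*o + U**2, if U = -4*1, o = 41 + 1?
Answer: 2214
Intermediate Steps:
D(Z, v) = 5/3 - 2*Z/3 - 2*v/3 (D(Z, v) = -((Z + v) + ((Z + v) - 5))/3 = -((Z + v) + (-5 + Z + v))/3 = -(-5 + 2*Z + 2*v)/3 = 5/3 - 2*Z/3 - 2*v/3)
o = 42
U = -4
(52 - D(-1, 4))*o + U**2 = (52 - (5/3 - 2/3*(-1) - 2/3*4))*42 + (-4)**2 = (52 - (5/3 + 2/3 - 8/3))*42 + 16 = (52 - 1*(-1/3))*42 + 16 = (52 + 1/3)*42 + 16 = (157/3)*42 + 16 = 2198 + 16 = 2214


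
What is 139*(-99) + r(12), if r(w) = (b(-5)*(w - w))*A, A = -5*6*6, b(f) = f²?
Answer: -13761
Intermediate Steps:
A = -180 (A = -30*6 = -180)
r(w) = 0 (r(w) = ((-5)²*(w - w))*(-180) = (25*0)*(-180) = 0*(-180) = 0)
139*(-99) + r(12) = 139*(-99) + 0 = -13761 + 0 = -13761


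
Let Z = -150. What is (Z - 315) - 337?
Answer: -802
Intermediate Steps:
(Z - 315) - 337 = (-150 - 315) - 337 = -465 - 337 = -802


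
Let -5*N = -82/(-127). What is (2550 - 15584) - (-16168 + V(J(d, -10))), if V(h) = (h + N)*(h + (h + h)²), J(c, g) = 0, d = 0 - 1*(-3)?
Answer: 3134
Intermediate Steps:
d = 3 (d = 0 + 3 = 3)
N = -82/635 (N = -(-82)/(5*(-127)) = -(-82)*(-1)/(5*127) = -⅕*82/127 = -82/635 ≈ -0.12913)
V(h) = (-82/635 + h)*(h + 4*h²) (V(h) = (h - 82/635)*(h + (h + h)²) = (-82/635 + h)*(h + (2*h)²) = (-82/635 + h)*(h + 4*h²))
(2550 - 15584) - (-16168 + V(J(d, -10))) = (2550 - 15584) - (-16168 + (1/635)*0*(-82 + 307*0 + 2540*0²)) = -13034 - (-16168 + (1/635)*0*(-82 + 0 + 2540*0)) = -13034 - (-16168 + (1/635)*0*(-82 + 0 + 0)) = -13034 - (-16168 + (1/635)*0*(-82)) = -13034 - (-16168 + 0) = -13034 - 1*(-16168) = -13034 + 16168 = 3134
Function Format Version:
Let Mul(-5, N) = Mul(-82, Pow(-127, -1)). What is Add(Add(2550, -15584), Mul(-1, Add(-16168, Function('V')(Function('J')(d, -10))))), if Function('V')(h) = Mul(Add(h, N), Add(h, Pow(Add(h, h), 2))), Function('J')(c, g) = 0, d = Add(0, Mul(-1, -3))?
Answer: 3134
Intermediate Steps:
d = 3 (d = Add(0, 3) = 3)
N = Rational(-82, 635) (N = Mul(Rational(-1, 5), Mul(-82, Pow(-127, -1))) = Mul(Rational(-1, 5), Mul(-82, Rational(-1, 127))) = Mul(Rational(-1, 5), Rational(82, 127)) = Rational(-82, 635) ≈ -0.12913)
Function('V')(h) = Mul(Add(Rational(-82, 635), h), Add(h, Mul(4, Pow(h, 2)))) (Function('V')(h) = Mul(Add(h, Rational(-82, 635)), Add(h, Pow(Add(h, h), 2))) = Mul(Add(Rational(-82, 635), h), Add(h, Pow(Mul(2, h), 2))) = Mul(Add(Rational(-82, 635), h), Add(h, Mul(4, Pow(h, 2)))))
Add(Add(2550, -15584), Mul(-1, Add(-16168, Function('V')(Function('J')(d, -10))))) = Add(Add(2550, -15584), Mul(-1, Add(-16168, Mul(Rational(1, 635), 0, Add(-82, Mul(307, 0), Mul(2540, Pow(0, 2))))))) = Add(-13034, Mul(-1, Add(-16168, Mul(Rational(1, 635), 0, Add(-82, 0, Mul(2540, 0)))))) = Add(-13034, Mul(-1, Add(-16168, Mul(Rational(1, 635), 0, Add(-82, 0, 0))))) = Add(-13034, Mul(-1, Add(-16168, Mul(Rational(1, 635), 0, -82)))) = Add(-13034, Mul(-1, Add(-16168, 0))) = Add(-13034, Mul(-1, -16168)) = Add(-13034, 16168) = 3134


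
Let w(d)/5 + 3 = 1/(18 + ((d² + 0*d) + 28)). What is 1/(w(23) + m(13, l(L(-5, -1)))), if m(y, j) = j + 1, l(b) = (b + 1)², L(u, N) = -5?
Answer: 115/231 ≈ 0.49784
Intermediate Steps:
w(d) = -15 + 5/(46 + d²) (w(d) = -15 + 5/(18 + ((d² + 0*d) + 28)) = -15 + 5/(18 + ((d² + 0) + 28)) = -15 + 5/(18 + (d² + 28)) = -15 + 5/(18 + (28 + d²)) = -15 + 5/(46 + d²))
l(b) = (1 + b)²
m(y, j) = 1 + j
1/(w(23) + m(13, l(L(-5, -1)))) = 1/(5*(-137 - 3*23²)/(46 + 23²) + (1 + (1 - 5)²)) = 1/(5*(-137 - 3*529)/(46 + 529) + (1 + (-4)²)) = 1/(5*(-137 - 1587)/575 + (1 + 16)) = 1/(5*(1/575)*(-1724) + 17) = 1/(-1724/115 + 17) = 1/(231/115) = 115/231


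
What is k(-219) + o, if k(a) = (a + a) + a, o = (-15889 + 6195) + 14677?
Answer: 4326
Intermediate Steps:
o = 4983 (o = -9694 + 14677 = 4983)
k(a) = 3*a (k(a) = 2*a + a = 3*a)
k(-219) + o = 3*(-219) + 4983 = -657 + 4983 = 4326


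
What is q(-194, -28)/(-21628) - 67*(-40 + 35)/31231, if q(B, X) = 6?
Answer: 3528997/337732034 ≈ 0.010449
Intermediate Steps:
q(-194, -28)/(-21628) - 67*(-40 + 35)/31231 = 6/(-21628) - 67*(-40 + 35)/31231 = 6*(-1/21628) - 67*(-5)*(1/31231) = -3/10814 + 335*(1/31231) = -3/10814 + 335/31231 = 3528997/337732034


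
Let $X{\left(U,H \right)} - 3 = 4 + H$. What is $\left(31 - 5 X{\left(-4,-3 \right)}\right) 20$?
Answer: $220$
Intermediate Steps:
$X{\left(U,H \right)} = 7 + H$ ($X{\left(U,H \right)} = 3 + \left(4 + H\right) = 7 + H$)
$\left(31 - 5 X{\left(-4,-3 \right)}\right) 20 = \left(31 - 5 \left(7 - 3\right)\right) 20 = \left(31 - 20\right) 20 = 11 \cdot 20 = 220$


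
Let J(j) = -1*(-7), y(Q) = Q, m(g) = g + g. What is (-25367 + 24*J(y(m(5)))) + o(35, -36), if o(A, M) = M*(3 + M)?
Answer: -24011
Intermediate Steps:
m(g) = 2*g
J(j) = 7
(-25367 + 24*J(y(m(5)))) + o(35, -36) = (-25367 + 24*7) - 36*(3 - 36) = (-25367 + 168) - 36*(-33) = -25199 + 1188 = -24011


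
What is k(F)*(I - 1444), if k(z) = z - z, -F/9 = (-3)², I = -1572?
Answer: 0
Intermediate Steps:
F = -81 (F = -9*(-3)² = -9*9 = -81)
k(z) = 0
k(F)*(I - 1444) = 0*(-1572 - 1444) = 0*(-3016) = 0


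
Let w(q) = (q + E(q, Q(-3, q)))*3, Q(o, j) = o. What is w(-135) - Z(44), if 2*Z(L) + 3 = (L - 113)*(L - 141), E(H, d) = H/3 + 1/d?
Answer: -3886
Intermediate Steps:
E(H, d) = 1/d + H/3 (E(H, d) = H*(⅓) + 1/d = H/3 + 1/d = 1/d + H/3)
Z(L) = -3/2 + (-141 + L)*(-113 + L)/2 (Z(L) = -3/2 + ((L - 113)*(L - 141))/2 = -3/2 + ((-113 + L)*(-141 + L))/2 = -3/2 + ((-141 + L)*(-113 + L))/2 = -3/2 + (-141 + L)*(-113 + L)/2)
w(q) = -1 + 4*q (w(q) = (q + (1/(-3) + q/3))*3 = (q + (-⅓ + q/3))*3 = (-⅓ + 4*q/3)*3 = -1 + 4*q)
w(-135) - Z(44) = (-1 + 4*(-135)) - (7965 + (½)*44² - 127*44) = (-1 - 540) - (7965 + (½)*1936 - 5588) = -541 - (7965 + 968 - 5588) = -541 - 1*3345 = -541 - 3345 = -3886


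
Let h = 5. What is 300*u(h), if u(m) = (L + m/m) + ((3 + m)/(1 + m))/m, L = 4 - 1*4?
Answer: 380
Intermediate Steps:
L = 0 (L = 4 - 4 = 0)
u(m) = 1 + (3 + m)/(m*(1 + m)) (u(m) = (0 + m/m) + ((3 + m)/(1 + m))/m = (0 + 1) + ((3 + m)/(1 + m))/m = 1 + (3 + m)/(m*(1 + m)))
300*u(h) = 300*((3 + 5² + 2*5)/(5*(1 + 5))) = 300*((⅕)*(3 + 25 + 10)/6) = 300*((⅕)*(⅙)*38) = 300*(19/15) = 380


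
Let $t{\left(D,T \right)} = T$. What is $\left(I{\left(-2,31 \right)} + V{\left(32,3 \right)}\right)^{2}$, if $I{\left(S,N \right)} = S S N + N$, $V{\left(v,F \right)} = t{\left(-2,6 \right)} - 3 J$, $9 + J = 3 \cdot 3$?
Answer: $25921$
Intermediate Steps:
$J = 0$ ($J = -9 + 3 \cdot 3 = -9 + 9 = 0$)
$V{\left(v,F \right)} = 6$ ($V{\left(v,F \right)} = 6 - 0 = 6 + 0 = 6$)
$I{\left(S,N \right)} = N + N S^{2}$ ($I{\left(S,N \right)} = S^{2} N + N = N S^{2} + N = N + N S^{2}$)
$\left(I{\left(-2,31 \right)} + V{\left(32,3 \right)}\right)^{2} = \left(31 \left(1 + \left(-2\right)^{2}\right) + 6\right)^{2} = \left(31 \left(1 + 4\right) + 6\right)^{2} = \left(31 \cdot 5 + 6\right)^{2} = \left(155 + 6\right)^{2} = 161^{2} = 25921$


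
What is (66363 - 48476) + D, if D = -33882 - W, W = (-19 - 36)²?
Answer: -19020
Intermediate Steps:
W = 3025 (W = (-55)² = 3025)
D = -36907 (D = -33882 - 1*3025 = -33882 - 3025 = -36907)
(66363 - 48476) + D = (66363 - 48476) - 36907 = 17887 - 36907 = -19020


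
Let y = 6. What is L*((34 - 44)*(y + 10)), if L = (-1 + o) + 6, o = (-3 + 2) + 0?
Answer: -640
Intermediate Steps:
o = -1 (o = -1 + 0 = -1)
L = 4 (L = (-1 - 1) + 6 = -2 + 6 = 4)
L*((34 - 44)*(y + 10)) = 4*((34 - 44)*(6 + 10)) = 4*(-10*16) = 4*(-160) = -640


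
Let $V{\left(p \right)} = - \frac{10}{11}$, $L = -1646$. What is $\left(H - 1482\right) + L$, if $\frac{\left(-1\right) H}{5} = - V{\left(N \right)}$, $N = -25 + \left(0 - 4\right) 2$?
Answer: $- \frac{34458}{11} \approx -3132.5$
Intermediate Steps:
$N = -33$ ($N = -25 - 8 = -33$)
$V{\left(p \right)} = - \frac{10}{11}$ ($V{\left(p \right)} = \left(-10\right) \frac{1}{11} = - \frac{10}{11}$)
$H = - \frac{50}{11}$ ($H = - 5 \left(\left(-1\right) \left(- \frac{10}{11}\right)\right) = \left(-5\right) \frac{10}{11} = - \frac{50}{11} \approx -4.5455$)
$\left(H - 1482\right) + L = \left(- \frac{50}{11} - 1482\right) - 1646 = - \frac{16352}{11} - 1646 = - \frac{34458}{11}$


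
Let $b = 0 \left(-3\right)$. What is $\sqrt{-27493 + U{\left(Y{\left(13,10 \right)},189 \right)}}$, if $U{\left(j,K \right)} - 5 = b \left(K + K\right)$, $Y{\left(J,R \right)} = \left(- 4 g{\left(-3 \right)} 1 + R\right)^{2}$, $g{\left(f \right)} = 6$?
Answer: $4 i \sqrt{1718} \approx 165.8 i$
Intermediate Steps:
$b = 0$
$Y{\left(J,R \right)} = \left(-24 + R\right)^{2}$ ($Y{\left(J,R \right)} = \left(\left(-4\right) 6 \cdot 1 + R\right)^{2} = \left(\left(-24\right) 1 + R\right)^{2} = \left(-24 + R\right)^{2}$)
$U{\left(j,K \right)} = 5$ ($U{\left(j,K \right)} = 5 + 0 \left(K + K\right) = 5 + 0 \cdot 2 K = 5 + 0 = 5$)
$\sqrt{-27493 + U{\left(Y{\left(13,10 \right)},189 \right)}} = \sqrt{-27493 + 5} = \sqrt{-27488} = 4 i \sqrt{1718}$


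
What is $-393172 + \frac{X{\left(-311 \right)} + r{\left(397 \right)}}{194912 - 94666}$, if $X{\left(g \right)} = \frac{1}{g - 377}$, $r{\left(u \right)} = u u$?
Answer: $- \frac{27116668739665}{68969248} \approx -3.9317 \cdot 10^{5}$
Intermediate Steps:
$r{\left(u \right)} = u^{2}$
$X{\left(g \right)} = \frac{1}{-377 + g}$
$-393172 + \frac{X{\left(-311 \right)} + r{\left(397 \right)}}{194912 - 94666} = -393172 + \frac{\frac{1}{-377 - 311} + 397^{2}}{194912 - 94666} = -393172 + \frac{\frac{1}{-688} + 157609}{100246} = -393172 + \left(- \frac{1}{688} + 157609\right) \frac{1}{100246} = -393172 + \frac{108434991}{688} \cdot \frac{1}{100246} = -393172 + \frac{108434991}{68969248} = - \frac{27116668739665}{68969248}$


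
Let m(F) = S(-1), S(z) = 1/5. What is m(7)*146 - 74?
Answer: -224/5 ≈ -44.800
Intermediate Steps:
S(z) = ⅕
m(F) = ⅕
m(7)*146 - 74 = (⅕)*146 - 74 = 146/5 - 74 = -224/5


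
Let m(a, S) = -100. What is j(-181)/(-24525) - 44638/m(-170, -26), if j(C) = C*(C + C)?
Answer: 4352779/9810 ≈ 443.71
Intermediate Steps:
j(C) = 2*C² (j(C) = C*(2*C) = 2*C²)
j(-181)/(-24525) - 44638/m(-170, -26) = (2*(-181)²)/(-24525) - 44638/(-100) = (2*32761)*(-1/24525) - 44638*(-1/100) = 65522*(-1/24525) + 22319/50 = -65522/24525 + 22319/50 = 4352779/9810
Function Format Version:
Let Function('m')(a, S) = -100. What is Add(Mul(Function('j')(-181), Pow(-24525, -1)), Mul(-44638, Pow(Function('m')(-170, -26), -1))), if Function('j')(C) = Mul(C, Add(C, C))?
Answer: Rational(4352779, 9810) ≈ 443.71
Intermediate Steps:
Function('j')(C) = Mul(2, Pow(C, 2)) (Function('j')(C) = Mul(C, Mul(2, C)) = Mul(2, Pow(C, 2)))
Add(Mul(Function('j')(-181), Pow(-24525, -1)), Mul(-44638, Pow(Function('m')(-170, -26), -1))) = Add(Mul(Mul(2, Pow(-181, 2)), Pow(-24525, -1)), Mul(-44638, Pow(-100, -1))) = Add(Mul(Mul(2, 32761), Rational(-1, 24525)), Mul(-44638, Rational(-1, 100))) = Add(Mul(65522, Rational(-1, 24525)), Rational(22319, 50)) = Add(Rational(-65522, 24525), Rational(22319, 50)) = Rational(4352779, 9810)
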